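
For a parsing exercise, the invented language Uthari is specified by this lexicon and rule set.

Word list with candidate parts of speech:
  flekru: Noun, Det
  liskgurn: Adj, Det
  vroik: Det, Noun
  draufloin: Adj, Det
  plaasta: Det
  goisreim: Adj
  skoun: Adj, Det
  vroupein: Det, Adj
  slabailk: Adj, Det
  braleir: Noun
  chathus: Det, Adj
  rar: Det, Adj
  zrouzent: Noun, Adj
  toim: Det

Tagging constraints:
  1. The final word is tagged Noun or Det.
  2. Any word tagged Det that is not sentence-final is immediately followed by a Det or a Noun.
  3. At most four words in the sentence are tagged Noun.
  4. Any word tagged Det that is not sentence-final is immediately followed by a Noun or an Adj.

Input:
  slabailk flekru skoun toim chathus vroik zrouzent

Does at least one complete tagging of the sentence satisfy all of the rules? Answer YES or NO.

NO

Candidates per position — 1:slabailk {Adj,Det}; 2:flekru {Noun,Det}; 3:skoun {Adj,Det}; 4:toim {Det}; 5:chathus {Det,Adj}; 6:vroik {Det,Noun}; 7:zrouzent {Noun,Adj}.
Every candidate sequence violates at least one rule; no consistent tagging exists.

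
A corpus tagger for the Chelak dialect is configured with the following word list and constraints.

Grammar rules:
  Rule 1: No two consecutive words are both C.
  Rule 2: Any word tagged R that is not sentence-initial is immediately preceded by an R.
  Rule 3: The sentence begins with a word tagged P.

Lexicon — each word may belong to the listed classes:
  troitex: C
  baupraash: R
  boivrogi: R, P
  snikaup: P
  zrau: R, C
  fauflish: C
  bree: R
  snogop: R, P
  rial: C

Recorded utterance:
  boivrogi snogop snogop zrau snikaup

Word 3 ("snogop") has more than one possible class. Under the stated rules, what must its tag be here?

P

Candidates per position — 1:boivrogi {R,P}; 2:snogop {R,P}; 3:snogop {R,P}; 4:zrau {R,C}; 5:snikaup {P}.
Position 1: tagging it R would leave rule 3 unsatisfiable, so it must be P.
Position 2: tagging it R would leave rule 2 unsatisfiable, so it must be P.
Position 3: tagging it R would leave rule 2 unsatisfiable, so it must be P.
Position 4: tagging it R would leave rule 2 unsatisfiable, so it must be C.
The unique satisfying tagging is: P P P C P.
Checking: rule 1 satisfied; rule 2 satisfied; rule 3 satisfied.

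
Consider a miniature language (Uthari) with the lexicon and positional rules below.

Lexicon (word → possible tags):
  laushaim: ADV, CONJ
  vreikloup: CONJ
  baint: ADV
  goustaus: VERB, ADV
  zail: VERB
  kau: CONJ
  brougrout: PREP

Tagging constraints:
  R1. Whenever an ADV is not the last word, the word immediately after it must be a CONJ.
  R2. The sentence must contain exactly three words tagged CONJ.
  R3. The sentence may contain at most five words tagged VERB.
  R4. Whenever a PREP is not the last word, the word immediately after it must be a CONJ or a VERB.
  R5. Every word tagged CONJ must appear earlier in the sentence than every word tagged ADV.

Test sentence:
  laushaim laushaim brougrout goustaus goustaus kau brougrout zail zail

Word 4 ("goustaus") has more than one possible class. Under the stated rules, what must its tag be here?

Candidates per position — 1:laushaim {ADV,CONJ}; 2:laushaim {ADV,CONJ}; 3:brougrout {PREP}; 4:goustaus {VERB,ADV}; 5:goustaus {VERB,ADV}; 6:kau {CONJ}; 7:brougrout {PREP}; 8:zail {VERB}; 9:zail {VERB}.
Position 1: tagging it ADV would leave rule 2 unsatisfiable, so it must be CONJ.
Position 2: tagging it ADV would leave rule 1 unsatisfiable, so it must be CONJ.
Position 4: tagging it ADV would leave rule 1 unsatisfiable, so it must be VERB.
Position 5: tagging it ADV would leave rule 5 unsatisfiable, so it must be VERB.
The unique satisfying tagging is: CONJ CONJ PREP VERB VERB CONJ PREP VERB VERB.
Checking: rule 1 ✓; rule 2 ✓; rule 3 ✓; rule 4 ✓; rule 5 ✓.

VERB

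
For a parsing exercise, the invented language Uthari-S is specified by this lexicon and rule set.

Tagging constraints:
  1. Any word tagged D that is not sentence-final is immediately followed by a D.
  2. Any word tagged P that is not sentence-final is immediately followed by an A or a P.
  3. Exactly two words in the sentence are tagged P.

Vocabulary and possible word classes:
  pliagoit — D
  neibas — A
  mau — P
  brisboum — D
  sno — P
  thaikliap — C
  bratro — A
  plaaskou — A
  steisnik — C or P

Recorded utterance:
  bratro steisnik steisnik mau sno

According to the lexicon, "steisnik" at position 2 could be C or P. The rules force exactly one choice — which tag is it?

C

Candidates per position — 1:bratro {A}; 2:steisnik {C,P}; 3:steisnik {C,P}; 4:mau {P}; 5:sno {P}.
Word 2 cannot be P — rule 3 would then fail for every completion. It is C.
Word 3 cannot be P — rule 3 would then fail for every completion. It is C.
The unique satisfying tagging is: A C C P P.
Verifying each rule — rule 1 satisfied; rule 2 satisfied; rule 3 satisfied.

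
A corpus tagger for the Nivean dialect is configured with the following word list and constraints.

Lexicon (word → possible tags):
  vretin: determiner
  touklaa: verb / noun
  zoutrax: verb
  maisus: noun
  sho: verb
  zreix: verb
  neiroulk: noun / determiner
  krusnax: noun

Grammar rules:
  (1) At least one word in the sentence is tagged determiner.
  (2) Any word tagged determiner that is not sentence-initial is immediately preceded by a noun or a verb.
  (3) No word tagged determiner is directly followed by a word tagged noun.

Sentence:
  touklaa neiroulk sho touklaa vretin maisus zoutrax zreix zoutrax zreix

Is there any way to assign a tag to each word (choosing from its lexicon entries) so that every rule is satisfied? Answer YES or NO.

Candidates per position — 1:touklaa {verb,noun}; 2:neiroulk {noun,determiner}; 3:sho {verb}; 4:touklaa {verb,noun}; 5:vretin {determiner}; 6:maisus {noun}; 7:zoutrax {verb}; 8:zreix {verb}; 9:zoutrax {verb}; 10:zreix {verb}.
Rule 3 cannot be satisfied by any choice of tags from the lexicon.
So there is no consistent tagging.

NO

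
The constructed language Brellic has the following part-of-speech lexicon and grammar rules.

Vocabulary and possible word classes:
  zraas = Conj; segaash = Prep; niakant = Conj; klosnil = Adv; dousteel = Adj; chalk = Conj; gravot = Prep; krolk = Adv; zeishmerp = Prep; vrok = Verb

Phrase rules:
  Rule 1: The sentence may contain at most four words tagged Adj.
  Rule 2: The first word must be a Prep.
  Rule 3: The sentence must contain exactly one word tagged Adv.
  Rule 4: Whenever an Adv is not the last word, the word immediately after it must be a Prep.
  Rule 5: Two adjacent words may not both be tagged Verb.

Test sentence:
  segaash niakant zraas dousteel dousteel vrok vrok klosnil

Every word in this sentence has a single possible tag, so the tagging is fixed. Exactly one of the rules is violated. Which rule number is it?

Fixed tagging: Prep Conj Conj Adj Adj Verb Verb Adv.
Rule check: R1 pass, R2 pass, R3 pass, R4 pass, R5 fail.
Only rule 5 fails.

5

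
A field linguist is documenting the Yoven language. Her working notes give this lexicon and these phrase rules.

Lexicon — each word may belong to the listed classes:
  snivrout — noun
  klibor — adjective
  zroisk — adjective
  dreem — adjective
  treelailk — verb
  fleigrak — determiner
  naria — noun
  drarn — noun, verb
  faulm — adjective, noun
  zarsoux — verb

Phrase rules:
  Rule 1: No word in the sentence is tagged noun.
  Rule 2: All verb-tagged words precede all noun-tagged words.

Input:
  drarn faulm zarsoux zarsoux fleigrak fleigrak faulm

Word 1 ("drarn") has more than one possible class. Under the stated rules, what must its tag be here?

verb

Candidates per position — 1:drarn {noun,verb}; 2:faulm {adjective,noun}; 3:zarsoux {verb}; 4:zarsoux {verb}; 5:fleigrak {determiner}; 6:fleigrak {determiner}; 7:faulm {adjective,noun}.
If word 1 were noun, no tagging could satisfy rule 1; so word 1 is verb.
If word 2 were noun, no tagging could satisfy rule 1; so word 2 is adjective.
If word 7 were noun, no tagging could satisfy rule 1; so word 7 is adjective.
The unique satisfying tagging is: verb adjective verb verb determiner determiner adjective.
Rule-by-rule: rule 1 satisfied; rule 2 satisfied.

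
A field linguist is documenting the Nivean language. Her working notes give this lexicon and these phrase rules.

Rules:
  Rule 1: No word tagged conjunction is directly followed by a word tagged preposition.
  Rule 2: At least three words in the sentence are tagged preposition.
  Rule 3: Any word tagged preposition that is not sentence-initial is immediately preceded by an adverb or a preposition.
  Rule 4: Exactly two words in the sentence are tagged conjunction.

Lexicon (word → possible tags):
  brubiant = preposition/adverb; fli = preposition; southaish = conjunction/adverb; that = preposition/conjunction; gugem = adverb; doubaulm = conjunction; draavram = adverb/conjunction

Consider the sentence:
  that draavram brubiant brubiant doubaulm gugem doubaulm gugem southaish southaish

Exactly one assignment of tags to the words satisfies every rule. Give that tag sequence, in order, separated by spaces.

Candidates per position — 1:that {preposition,conjunction}; 2:draavram {adverb,conjunction}; 3:brubiant {preposition,adverb}; 4:brubiant {preposition,adverb}; 5:doubaulm {conjunction}; 6:gugem {adverb}; 7:doubaulm {conjunction}; 8:gugem {adverb}; 9:southaish {conjunction,adverb}; 10:southaish {conjunction,adverb}.
At position 1, choosing conjunction makes rule 2 impossible to satisfy; hence preposition.
At position 2, choosing conjunction makes rule 4 impossible to satisfy; hence adverb.
At position 3, choosing adverb makes rule 2 impossible to satisfy; hence preposition.
At position 4, choosing adverb makes rule 2 impossible to satisfy; hence preposition.
At position 9, choosing conjunction makes rule 4 impossible to satisfy; hence adverb.
At position 10, choosing conjunction makes rule 4 impossible to satisfy; hence adverb.
So the tagging must be: preposition adverb preposition preposition conjunction adverb conjunction adverb adverb adverb.
Check: rule 1 satisfied; rule 2 satisfied; rule 3 satisfied; rule 4 satisfied.

preposition adverb preposition preposition conjunction adverb conjunction adverb adverb adverb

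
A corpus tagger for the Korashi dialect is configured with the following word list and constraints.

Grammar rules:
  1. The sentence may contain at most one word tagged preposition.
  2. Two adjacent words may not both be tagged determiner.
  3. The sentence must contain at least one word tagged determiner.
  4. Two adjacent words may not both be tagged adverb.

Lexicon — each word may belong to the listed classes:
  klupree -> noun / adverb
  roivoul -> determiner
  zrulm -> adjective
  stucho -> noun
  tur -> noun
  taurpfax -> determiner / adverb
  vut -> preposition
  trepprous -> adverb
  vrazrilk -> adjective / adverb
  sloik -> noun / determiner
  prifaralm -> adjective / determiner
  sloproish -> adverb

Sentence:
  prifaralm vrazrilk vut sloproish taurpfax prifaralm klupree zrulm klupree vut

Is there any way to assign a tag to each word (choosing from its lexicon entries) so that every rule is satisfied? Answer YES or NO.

NO

Candidates per position — 1:prifaralm {adjective,determiner}; 2:vrazrilk {adjective,adverb}; 3:vut {preposition}; 4:sloproish {adverb}; 5:taurpfax {determiner,adverb}; 6:prifaralm {adjective,determiner}; 7:klupree {noun,adverb}; 8:zrulm {adjective}; 9:klupree {noun,adverb}; 10:vut {preposition}.
Rule 1 cannot be satisfied by any choice of tags from the lexicon.
So there is no consistent tagging.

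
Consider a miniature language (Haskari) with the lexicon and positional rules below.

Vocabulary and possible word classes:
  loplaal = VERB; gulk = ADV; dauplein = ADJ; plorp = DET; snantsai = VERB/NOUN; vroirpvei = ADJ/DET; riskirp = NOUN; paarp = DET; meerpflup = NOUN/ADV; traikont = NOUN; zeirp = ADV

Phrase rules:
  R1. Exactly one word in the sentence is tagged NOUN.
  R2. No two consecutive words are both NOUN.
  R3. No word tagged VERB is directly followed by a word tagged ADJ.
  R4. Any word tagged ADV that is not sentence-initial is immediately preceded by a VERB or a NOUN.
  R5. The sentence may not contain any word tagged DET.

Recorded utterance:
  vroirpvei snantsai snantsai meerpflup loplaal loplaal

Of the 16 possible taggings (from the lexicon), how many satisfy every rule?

3

Candidates per position — 1:vroirpvei {ADJ,DET}; 2:snantsai {VERB,NOUN}; 3:snantsai {VERB,NOUN}; 4:meerpflup {NOUN,ADV}; 5:loplaal {VERB}; 6:loplaal {VERB}.
There are 16 candidate sequences in total.
The sequences that satisfy every rule: ADJ VERB VERB NOUN VERB VERB; ADJ VERB NOUN ADV VERB VERB; ADJ NOUN VERB ADV VERB VERB.
Count = 3.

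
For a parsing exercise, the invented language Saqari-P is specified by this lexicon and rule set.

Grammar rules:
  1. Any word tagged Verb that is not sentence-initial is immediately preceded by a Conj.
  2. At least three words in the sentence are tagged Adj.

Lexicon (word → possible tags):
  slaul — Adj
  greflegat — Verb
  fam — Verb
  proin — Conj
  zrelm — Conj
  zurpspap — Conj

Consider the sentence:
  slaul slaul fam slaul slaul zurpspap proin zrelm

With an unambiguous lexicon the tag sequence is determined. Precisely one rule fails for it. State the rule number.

Fixed tagging: Adj Adj Verb Adj Adj Conj Conj Conj.
Applying the rules: R1 fail, R2 pass.
Only rule 1 fails.

1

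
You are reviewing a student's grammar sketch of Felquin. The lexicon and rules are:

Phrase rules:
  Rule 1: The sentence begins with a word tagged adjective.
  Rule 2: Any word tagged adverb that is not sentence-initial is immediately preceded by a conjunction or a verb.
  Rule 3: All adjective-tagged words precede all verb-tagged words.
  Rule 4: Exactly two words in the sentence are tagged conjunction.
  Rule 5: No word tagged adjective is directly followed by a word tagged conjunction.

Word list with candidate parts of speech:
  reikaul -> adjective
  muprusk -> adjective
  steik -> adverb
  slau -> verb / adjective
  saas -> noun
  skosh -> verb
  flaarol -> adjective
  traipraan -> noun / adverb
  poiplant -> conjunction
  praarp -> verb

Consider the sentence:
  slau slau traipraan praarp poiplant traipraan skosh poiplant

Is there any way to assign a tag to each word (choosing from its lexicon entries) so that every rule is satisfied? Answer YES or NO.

Candidates per position — 1:slau {verb,adjective}; 2:slau {verb,adjective}; 3:traipraan {noun,adverb}; 4:praarp {verb}; 5:poiplant {conjunction}; 6:traipraan {noun,adverb}; 7:skosh {verb}; 8:poiplant {conjunction}.
One satisfying assignment: adjective verb adverb verb conjunction noun verb conjunction.
Rule-by-rule: rule 1 ✓; rule 2 ✓; rule 3 ✓; rule 4 ✓; rule 5 ✓.

YES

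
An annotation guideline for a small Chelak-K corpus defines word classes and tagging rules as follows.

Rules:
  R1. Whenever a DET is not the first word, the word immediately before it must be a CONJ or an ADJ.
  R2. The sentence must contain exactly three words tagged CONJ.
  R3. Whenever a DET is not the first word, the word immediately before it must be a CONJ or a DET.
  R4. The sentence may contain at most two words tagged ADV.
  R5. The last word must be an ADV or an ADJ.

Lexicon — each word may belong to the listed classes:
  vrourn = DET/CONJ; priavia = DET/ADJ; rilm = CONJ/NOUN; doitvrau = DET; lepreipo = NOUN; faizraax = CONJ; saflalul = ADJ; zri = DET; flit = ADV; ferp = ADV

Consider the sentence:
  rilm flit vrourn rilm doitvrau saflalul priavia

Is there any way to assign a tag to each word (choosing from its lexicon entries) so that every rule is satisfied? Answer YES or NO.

Candidates per position — 1:rilm {CONJ,NOUN}; 2:flit {ADV}; 3:vrourn {DET,CONJ}; 4:rilm {CONJ,NOUN}; 5:doitvrau {DET}; 6:saflalul {ADJ}; 7:priavia {DET,ADJ}.
One satisfying assignment: CONJ ADV CONJ CONJ DET ADJ ADJ.
Checking: rule 1 holds; rule 2 holds; rule 3 holds; rule 4 holds; rule 5 holds.

YES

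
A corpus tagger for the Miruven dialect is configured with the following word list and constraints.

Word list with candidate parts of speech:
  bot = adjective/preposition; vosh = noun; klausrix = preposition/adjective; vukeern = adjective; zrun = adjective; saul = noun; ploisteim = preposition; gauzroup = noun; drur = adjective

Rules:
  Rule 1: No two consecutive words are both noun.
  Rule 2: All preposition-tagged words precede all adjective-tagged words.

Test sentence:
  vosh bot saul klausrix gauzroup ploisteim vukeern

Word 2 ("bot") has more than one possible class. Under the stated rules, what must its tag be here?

Candidates per position — 1:vosh {noun}; 2:bot {adjective,preposition}; 3:saul {noun}; 4:klausrix {preposition,adjective}; 5:gauzroup {noun}; 6:ploisteim {preposition}; 7:vukeern {adjective}.
Position 2: adjective is ruled out by rule 2; that leaves preposition.
Position 4: adjective is ruled out by rule 2; that leaves preposition.
The unique satisfying tagging is: noun preposition noun preposition noun preposition adjective.
Check: rule 1 satisfied; rule 2 satisfied.

preposition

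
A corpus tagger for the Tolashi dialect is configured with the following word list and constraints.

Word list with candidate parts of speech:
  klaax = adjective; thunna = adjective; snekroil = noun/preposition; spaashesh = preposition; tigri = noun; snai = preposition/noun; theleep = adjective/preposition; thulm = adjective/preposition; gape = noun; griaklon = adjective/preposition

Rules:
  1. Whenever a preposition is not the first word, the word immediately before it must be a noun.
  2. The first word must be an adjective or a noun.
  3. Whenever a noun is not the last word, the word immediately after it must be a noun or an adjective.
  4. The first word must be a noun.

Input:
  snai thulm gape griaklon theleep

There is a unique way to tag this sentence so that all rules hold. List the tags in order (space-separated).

Candidates per position — 1:snai {preposition,noun}; 2:thulm {adjective,preposition}; 3:gape {noun}; 4:griaklon {adjective,preposition}; 5:theleep {adjective,preposition}.
Position 1: tagging it preposition would leave rule 2 unsatisfiable, so it must be noun.
Position 2: tagging it preposition would leave rule 3 unsatisfiable, so it must be adjective.
Position 4: tagging it preposition would leave rule 3 unsatisfiable, so it must be adjective.
Position 5: tagging it preposition would leave rule 1 unsatisfiable, so it must be adjective.
The unique satisfying tagging is: noun adjective noun adjective adjective.
Verifying each rule — rule 1 holds; rule 2 holds; rule 3 holds; rule 4 holds.

noun adjective noun adjective adjective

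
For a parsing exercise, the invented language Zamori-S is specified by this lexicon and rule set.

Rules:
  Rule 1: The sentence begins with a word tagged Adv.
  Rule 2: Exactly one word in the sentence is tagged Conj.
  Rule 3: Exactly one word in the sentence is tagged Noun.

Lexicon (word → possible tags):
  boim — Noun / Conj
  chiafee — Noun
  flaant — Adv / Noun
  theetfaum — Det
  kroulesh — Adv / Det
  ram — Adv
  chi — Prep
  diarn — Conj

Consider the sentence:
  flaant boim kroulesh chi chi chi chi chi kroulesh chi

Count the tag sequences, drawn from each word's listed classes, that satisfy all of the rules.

0

Candidates per position — 1:flaant {Adv,Noun}; 2:boim {Noun,Conj}; 3:kroulesh {Adv,Det}; 4:chi {Prep}; 5:chi {Prep}; 6:chi {Prep}; 7:chi {Prep}; 8:chi {Prep}; 9:kroulesh {Adv,Det}; 10:chi {Prep}.
There are 16 candidate sequences in total.
Every candidate sequence violates at least one rule; no consistent tagging exists.
Count = 0.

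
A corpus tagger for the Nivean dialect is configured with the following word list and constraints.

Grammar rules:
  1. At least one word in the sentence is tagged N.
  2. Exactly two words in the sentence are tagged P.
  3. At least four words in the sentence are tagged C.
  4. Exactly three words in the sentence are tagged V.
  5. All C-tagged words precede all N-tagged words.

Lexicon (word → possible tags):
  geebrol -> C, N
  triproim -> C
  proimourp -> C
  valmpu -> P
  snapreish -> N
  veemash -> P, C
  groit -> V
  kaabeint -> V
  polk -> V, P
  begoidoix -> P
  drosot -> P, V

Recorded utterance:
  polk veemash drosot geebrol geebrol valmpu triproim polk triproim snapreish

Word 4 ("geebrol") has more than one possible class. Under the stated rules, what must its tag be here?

C

Candidates per position — 1:polk {V,P}; 2:veemash {P,C}; 3:drosot {P,V}; 4:geebrol {C,N}; 5:geebrol {C,N}; 6:valmpu {P}; 7:triproim {C}; 8:polk {V,P}; 9:triproim {C}; 10:snapreish {N}.
Position 1: P is ruled out by rule 4; that leaves V.
Position 3: P is ruled out by rule 4; that leaves V.
Position 4: N is ruled out by rule 5; that leaves C.
Position 5: N is ruled out by rule 5; that leaves C.
Position 8: P is ruled out by rule 4; that leaves V.
Position 2: C is ruled out by rule 2; that leaves P.
The only consistent sequence is: V P V C C P C V C N.
Rule-by-rule: rule 1 ✓; rule 2 ✓; rule 3 ✓; rule 4 ✓; rule 5 ✓.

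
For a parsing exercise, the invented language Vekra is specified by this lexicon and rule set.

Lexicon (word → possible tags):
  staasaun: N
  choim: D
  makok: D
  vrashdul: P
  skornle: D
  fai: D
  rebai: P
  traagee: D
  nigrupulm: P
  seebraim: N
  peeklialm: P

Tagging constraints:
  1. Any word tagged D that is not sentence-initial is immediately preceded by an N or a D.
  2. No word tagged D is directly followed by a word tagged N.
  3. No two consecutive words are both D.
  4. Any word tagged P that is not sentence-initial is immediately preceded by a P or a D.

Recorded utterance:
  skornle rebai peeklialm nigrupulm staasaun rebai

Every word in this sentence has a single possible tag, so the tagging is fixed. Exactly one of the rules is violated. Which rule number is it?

4

Fixed tagging: D P P P N P.
Checking each rule: R1 ✓, R2 ✓, R3 ✓, R4 ✗.
Only rule 4 fails.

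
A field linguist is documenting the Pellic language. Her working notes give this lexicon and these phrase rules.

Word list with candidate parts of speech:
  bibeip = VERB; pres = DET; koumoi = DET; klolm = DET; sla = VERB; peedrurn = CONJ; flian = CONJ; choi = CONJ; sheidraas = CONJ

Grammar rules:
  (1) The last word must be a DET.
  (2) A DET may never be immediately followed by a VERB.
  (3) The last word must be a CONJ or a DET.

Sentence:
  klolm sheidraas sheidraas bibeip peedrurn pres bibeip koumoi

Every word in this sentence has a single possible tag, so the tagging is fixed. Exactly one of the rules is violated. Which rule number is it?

2

Fixed tagging: DET CONJ CONJ VERB CONJ DET VERB DET.
Applying the rules: R1 holds, R2 violated, R3 holds.
Only rule 2 fails.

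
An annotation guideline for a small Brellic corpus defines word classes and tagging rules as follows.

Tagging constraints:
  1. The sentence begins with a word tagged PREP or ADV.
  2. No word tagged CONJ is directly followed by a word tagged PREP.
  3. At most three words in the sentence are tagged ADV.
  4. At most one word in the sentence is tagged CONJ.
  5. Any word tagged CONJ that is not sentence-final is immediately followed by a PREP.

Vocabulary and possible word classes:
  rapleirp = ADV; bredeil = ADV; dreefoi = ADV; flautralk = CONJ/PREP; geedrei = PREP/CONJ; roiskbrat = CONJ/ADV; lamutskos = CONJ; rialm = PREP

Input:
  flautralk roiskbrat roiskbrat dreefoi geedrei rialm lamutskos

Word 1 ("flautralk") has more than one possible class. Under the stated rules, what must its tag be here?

PREP

Candidates per position — 1:flautralk {CONJ,PREP}; 2:roiskbrat {CONJ,ADV}; 3:roiskbrat {CONJ,ADV}; 4:dreefoi {ADV}; 5:geedrei {PREP,CONJ}; 6:rialm {PREP}; 7:lamutskos {CONJ}.
Position 1: CONJ is ruled out by rule 1; that leaves PREP.
Position 2: CONJ is ruled out by rule 4; that leaves ADV.
Position 3: CONJ is ruled out by rule 4; that leaves ADV.
Position 5: CONJ is ruled out by rule 2; that leaves PREP.
So the tagging must be: PREP ADV ADV ADV PREP PREP CONJ.
Verifying each rule — rule 1 ok; rule 2 ok; rule 3 ok; rule 4 ok; rule 5 ok.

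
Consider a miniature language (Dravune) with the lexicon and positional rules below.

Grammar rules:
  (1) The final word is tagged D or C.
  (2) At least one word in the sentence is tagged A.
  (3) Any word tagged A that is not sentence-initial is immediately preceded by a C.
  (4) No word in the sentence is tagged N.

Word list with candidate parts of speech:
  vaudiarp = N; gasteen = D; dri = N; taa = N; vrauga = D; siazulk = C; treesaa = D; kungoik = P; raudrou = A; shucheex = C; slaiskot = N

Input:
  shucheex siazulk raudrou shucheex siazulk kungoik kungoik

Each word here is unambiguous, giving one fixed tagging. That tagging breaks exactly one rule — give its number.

1

Fixed tagging: C C A C C P P.
Checking each rule: R1 fails, R2 ok, R3 ok, R4 ok.
Only rule 1 fails.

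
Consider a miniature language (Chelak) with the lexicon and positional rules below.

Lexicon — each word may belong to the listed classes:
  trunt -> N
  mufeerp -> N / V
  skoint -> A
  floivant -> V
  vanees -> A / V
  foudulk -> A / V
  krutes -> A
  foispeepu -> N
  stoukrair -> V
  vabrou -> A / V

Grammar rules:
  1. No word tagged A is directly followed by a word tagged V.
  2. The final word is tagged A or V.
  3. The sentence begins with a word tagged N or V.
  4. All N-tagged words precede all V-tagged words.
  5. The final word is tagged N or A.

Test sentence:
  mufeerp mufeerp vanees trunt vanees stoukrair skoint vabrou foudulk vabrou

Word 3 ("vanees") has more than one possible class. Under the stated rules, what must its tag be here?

A

Candidates per position — 1:mufeerp {N,V}; 2:mufeerp {N,V}; 3:vanees {A,V}; 4:trunt {N}; 5:vanees {A,V}; 6:stoukrair {V}; 7:skoint {A}; 8:vabrou {A,V}; 9:foudulk {A,V}; 10:vabrou {A,V}.
Position 1: V is ruled out by rule 4; that leaves N.
Position 2: V is ruled out by rule 4; that leaves N.
Position 3: V is ruled out by rule 4; that leaves A.
Position 5: A is ruled out by rule 1; that leaves V.
Position 8: V is ruled out by rule 1; that leaves A.
Position 9: V is ruled out by rule 1; that leaves A.
Position 10: V is ruled out by rule 1; that leaves A.
The unique satisfying tagging is: N N A N V V A A A A.
Verifying each rule — rule 1 ✓; rule 2 ✓; rule 3 ✓; rule 4 ✓; rule 5 ✓.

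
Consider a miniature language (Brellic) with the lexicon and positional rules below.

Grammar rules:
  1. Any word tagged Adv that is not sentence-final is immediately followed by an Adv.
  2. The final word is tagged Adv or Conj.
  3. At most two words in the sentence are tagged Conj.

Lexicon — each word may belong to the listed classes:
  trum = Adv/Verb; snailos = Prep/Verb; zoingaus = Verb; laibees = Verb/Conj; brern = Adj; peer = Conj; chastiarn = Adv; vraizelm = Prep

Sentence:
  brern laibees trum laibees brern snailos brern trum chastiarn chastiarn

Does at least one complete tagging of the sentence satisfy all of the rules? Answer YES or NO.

Candidates per position — 1:brern {Adj}; 2:laibees {Verb,Conj}; 3:trum {Adv,Verb}; 4:laibees {Verb,Conj}; 5:brern {Adj}; 6:snailos {Prep,Verb}; 7:brern {Adj}; 8:trum {Adv,Verb}; 9:chastiarn {Adv}; 10:chastiarn {Adv}.
One satisfying assignment: Adj Verb Verb Conj Adj Prep Adj Adv Adv Adv.
Checking: rule 1 satisfied; rule 2 satisfied; rule 3 satisfied.

YES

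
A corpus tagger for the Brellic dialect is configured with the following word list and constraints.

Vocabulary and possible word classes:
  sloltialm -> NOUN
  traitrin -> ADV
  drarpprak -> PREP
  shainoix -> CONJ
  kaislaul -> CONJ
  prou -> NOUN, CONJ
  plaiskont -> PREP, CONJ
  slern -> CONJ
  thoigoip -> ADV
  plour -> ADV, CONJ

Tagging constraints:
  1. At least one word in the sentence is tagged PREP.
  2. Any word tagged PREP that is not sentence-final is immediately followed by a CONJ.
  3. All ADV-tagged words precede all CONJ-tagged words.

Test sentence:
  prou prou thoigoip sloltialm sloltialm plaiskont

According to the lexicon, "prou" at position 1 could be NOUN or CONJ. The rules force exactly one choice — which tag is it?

NOUN

Candidates per position — 1:prou {NOUN,CONJ}; 2:prou {NOUN,CONJ}; 3:thoigoip {ADV}; 4:sloltialm {NOUN}; 5:sloltialm {NOUN}; 6:plaiskont {PREP,CONJ}.
If word 1 were CONJ, no tagging could satisfy rule 3; so word 1 is NOUN.
If word 2 were CONJ, no tagging could satisfy rule 3; so word 2 is NOUN.
If word 6 were CONJ, no tagging could satisfy rule 1; so word 6 is PREP.
The only consistent sequence is: NOUN NOUN ADV NOUN NOUN PREP.
Rule-by-rule: rule 1 ok; rule 2 ok; rule 3 ok.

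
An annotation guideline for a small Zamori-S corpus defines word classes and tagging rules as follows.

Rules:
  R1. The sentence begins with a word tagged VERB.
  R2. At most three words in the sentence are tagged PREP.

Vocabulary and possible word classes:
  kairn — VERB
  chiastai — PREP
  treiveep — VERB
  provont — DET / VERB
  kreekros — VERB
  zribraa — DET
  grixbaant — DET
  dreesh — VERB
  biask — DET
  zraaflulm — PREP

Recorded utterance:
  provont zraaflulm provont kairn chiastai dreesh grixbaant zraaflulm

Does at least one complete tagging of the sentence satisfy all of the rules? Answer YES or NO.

YES

Candidates per position — 1:provont {DET,VERB}; 2:zraaflulm {PREP}; 3:provont {DET,VERB}; 4:kairn {VERB}; 5:chiastai {PREP}; 6:dreesh {VERB}; 7:grixbaant {DET}; 8:zraaflulm {PREP}.
One satisfying assignment: VERB PREP DET VERB PREP VERB DET PREP.
Verifying each rule — rule 1 ok; rule 2 ok.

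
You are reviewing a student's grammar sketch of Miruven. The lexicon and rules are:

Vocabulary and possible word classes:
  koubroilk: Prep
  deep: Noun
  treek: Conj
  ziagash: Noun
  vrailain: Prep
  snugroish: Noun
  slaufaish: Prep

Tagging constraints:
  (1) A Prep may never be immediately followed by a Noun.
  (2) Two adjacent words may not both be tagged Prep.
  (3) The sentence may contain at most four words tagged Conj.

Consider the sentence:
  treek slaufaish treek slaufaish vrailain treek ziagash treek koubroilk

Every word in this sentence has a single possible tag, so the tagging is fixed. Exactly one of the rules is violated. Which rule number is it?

Fixed tagging: Conj Prep Conj Prep Prep Conj Noun Conj Prep.
Checking each rule: R1 pass, R2 fail, R3 pass.
Only rule 2 fails.

2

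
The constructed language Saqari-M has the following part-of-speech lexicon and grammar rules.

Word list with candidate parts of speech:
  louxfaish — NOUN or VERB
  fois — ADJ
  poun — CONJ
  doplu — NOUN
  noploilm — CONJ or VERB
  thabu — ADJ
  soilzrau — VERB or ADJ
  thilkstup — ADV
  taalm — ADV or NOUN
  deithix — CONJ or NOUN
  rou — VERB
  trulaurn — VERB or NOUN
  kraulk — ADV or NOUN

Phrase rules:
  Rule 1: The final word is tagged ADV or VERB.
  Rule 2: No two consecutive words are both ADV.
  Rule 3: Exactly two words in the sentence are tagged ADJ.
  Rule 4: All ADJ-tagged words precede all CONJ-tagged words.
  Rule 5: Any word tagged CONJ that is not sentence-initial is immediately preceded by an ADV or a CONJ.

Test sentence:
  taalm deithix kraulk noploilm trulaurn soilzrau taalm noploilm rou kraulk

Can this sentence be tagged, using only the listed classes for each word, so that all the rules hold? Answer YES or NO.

Candidates per position — 1:taalm {ADV,NOUN}; 2:deithix {CONJ,NOUN}; 3:kraulk {ADV,NOUN}; 4:noploilm {CONJ,VERB}; 5:trulaurn {VERB,NOUN}; 6:soilzrau {VERB,ADJ}; 7:taalm {ADV,NOUN}; 8:noploilm {CONJ,VERB}; 9:rou {VERB}; 10:kraulk {ADV,NOUN}.
Rule 3 cannot be satisfied by any choice of tags from the lexicon.
So there is no consistent tagging.

NO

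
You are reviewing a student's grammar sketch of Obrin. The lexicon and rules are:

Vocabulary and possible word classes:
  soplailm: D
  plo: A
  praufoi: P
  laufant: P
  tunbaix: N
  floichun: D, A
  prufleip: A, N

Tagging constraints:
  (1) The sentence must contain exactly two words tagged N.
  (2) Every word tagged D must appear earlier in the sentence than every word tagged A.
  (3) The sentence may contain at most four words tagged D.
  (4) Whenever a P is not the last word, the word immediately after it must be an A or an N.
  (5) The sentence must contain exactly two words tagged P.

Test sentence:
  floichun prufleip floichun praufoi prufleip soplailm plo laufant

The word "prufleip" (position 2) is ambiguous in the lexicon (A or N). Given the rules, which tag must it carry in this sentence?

Candidates per position — 1:floichun {D,A}; 2:prufleip {A,N}; 3:floichun {D,A}; 4:praufoi {P}; 5:prufleip {A,N}; 6:soplailm {D}; 7:plo {A}; 8:laufant {P}.
Position 1: tagging it A would leave rule 2 unsatisfiable, so it must be D.
Position 2: tagging it A would leave rule 1 unsatisfiable, so it must be N.
Position 3: tagging it A would leave rule 2 unsatisfiable, so it must be D.
Position 5: tagging it A would leave rule 1 unsatisfiable, so it must be N.
The unique satisfying tagging is: D N D P N D A P.
Checking: rule 1 ✓; rule 2 ✓; rule 3 ✓; rule 4 ✓; rule 5 ✓.

N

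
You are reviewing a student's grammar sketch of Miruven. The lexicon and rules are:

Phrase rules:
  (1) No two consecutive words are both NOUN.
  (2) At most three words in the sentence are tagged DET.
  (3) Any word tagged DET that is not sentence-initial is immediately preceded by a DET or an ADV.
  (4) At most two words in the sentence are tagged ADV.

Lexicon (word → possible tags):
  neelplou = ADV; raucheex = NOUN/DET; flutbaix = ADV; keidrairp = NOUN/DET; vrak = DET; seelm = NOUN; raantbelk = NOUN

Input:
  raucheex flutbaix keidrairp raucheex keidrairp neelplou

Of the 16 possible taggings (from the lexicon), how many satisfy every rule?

Candidates per position — 1:raucheex {NOUN,DET}; 2:flutbaix {ADV}; 3:keidrairp {NOUN,DET}; 4:raucheex {NOUN,DET}; 5:keidrairp {NOUN,DET}; 6:neelplou {ADV}.
There are 16 candidate sequences in total.
The sequences that satisfy every rule: NOUN ADV DET DET NOUN ADV; NOUN ADV DET DET DET ADV; DET ADV DET DET NOUN ADV.
Count = 3.

3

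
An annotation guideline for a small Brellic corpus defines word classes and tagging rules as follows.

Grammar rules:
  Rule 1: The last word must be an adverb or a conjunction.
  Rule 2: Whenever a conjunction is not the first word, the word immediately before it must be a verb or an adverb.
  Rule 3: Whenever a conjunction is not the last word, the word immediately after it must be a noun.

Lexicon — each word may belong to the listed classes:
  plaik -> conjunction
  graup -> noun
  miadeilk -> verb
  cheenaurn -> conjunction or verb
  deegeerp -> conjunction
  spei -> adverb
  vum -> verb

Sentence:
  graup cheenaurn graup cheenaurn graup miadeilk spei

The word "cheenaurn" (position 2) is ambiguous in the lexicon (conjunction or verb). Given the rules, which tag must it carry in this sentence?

verb

Candidates per position — 1:graup {noun}; 2:cheenaurn {conjunction,verb}; 3:graup {noun}; 4:cheenaurn {conjunction,verb}; 5:graup {noun}; 6:miadeilk {verb}; 7:spei {adverb}.
Position 2: tagging it conjunction would leave rule 2 unsatisfiable, so it must be verb.
Position 4: tagging it conjunction would leave rule 2 unsatisfiable, so it must be verb.
So the tagging must be: noun verb noun verb noun verb adverb.
Rule-by-rule: rule 1 ✓; rule 2 ✓; rule 3 ✓.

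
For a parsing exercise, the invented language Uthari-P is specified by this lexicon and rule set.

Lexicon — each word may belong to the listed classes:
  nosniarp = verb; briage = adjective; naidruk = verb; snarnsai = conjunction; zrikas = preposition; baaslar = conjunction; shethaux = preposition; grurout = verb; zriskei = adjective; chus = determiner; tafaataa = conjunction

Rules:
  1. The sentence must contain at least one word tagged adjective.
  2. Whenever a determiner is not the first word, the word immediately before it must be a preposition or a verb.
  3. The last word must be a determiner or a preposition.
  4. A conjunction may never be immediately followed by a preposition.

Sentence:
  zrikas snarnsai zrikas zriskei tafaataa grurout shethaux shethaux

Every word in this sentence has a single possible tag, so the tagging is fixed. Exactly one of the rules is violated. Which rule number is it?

4

Fixed tagging: preposition conjunction preposition adjective conjunction verb preposition preposition.
Rule check: R1 ✓, R2 ✓, R3 ✓, R4 ✗.
Only rule 4 fails.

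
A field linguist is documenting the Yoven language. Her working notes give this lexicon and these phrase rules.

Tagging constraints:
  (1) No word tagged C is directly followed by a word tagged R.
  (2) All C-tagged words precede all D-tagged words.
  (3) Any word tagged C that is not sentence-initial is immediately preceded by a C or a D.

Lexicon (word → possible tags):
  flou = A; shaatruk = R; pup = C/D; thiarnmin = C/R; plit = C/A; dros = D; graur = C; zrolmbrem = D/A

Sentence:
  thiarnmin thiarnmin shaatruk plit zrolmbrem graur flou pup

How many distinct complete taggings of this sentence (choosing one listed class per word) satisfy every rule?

0

Candidates per position — 1:thiarnmin {C,R}; 2:thiarnmin {C,R}; 3:shaatruk {R}; 4:plit {C,A}; 5:zrolmbrem {D,A}; 6:graur {C}; 7:flou {A}; 8:pup {C,D}.
There are 32 candidate sequences in total.
Every candidate sequence violates at least one rule; no consistent tagging exists.
Count = 0.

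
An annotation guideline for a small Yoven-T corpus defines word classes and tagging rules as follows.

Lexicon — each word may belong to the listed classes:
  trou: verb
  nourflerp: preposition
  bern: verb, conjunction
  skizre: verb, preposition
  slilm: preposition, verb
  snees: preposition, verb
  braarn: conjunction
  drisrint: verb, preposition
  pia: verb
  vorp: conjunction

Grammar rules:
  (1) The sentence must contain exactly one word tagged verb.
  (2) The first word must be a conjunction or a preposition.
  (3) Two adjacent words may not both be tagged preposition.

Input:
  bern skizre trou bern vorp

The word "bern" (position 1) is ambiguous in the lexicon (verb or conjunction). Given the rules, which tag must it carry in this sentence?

Candidates per position — 1:bern {verb,conjunction}; 2:skizre {verb,preposition}; 3:trou {verb}; 4:bern {verb,conjunction}; 5:vorp {conjunction}.
Position 1: verb is ruled out by rule 1; that leaves conjunction.
Position 2: verb is ruled out by rule 1; that leaves preposition.
Position 4: verb is ruled out by rule 1; that leaves conjunction.
The only consistent sequence is: conjunction preposition verb conjunction conjunction.
Checking: rule 1 ok; rule 2 ok; rule 3 ok.

conjunction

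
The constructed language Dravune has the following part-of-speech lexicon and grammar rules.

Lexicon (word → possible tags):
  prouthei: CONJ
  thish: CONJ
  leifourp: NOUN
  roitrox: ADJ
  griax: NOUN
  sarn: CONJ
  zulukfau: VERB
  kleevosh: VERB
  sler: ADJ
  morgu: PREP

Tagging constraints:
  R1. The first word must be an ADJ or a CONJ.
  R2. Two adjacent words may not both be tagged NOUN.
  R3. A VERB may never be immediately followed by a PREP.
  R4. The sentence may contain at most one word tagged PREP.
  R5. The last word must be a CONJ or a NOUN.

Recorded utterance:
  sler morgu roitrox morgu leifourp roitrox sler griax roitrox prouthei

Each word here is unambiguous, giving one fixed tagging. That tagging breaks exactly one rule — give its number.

4

Fixed tagging: ADJ PREP ADJ PREP NOUN ADJ ADJ NOUN ADJ CONJ.
Applying the rules: R1 holds, R2 holds, R3 holds, R4 violated, R5 holds.
Only rule 4 fails.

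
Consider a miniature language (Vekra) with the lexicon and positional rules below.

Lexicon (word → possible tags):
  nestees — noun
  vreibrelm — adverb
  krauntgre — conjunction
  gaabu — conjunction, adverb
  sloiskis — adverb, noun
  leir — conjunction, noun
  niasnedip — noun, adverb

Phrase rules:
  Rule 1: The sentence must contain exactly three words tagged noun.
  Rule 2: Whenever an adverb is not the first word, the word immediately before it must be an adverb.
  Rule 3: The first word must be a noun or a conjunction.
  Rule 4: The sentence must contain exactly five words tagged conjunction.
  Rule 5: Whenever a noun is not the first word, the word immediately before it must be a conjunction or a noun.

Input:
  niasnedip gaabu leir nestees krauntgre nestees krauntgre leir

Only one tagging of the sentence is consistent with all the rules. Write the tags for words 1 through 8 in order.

Candidates per position — 1:niasnedip {noun,adverb}; 2:gaabu {conjunction,adverb}; 3:leir {conjunction,noun}; 4:nestees {noun}; 5:krauntgre {conjunction}; 6:nestees {noun}; 7:krauntgre {conjunction}; 8:leir {conjunction,noun}.
Word 1 cannot be adverb — rule 3 would then fail for every completion. It is noun.
Word 2 cannot be adverb — rule 2 would then fail for every completion. It is conjunction.
Word 3 cannot be noun — rule 1 would then fail for every completion. It is conjunction.
Word 8 cannot be noun — rule 1 would then fail for every completion. It is conjunction.
That leaves exactly one tagging: noun conjunction conjunction noun conjunction noun conjunction conjunction.
Rule-by-rule: rule 1 satisfied; rule 2 satisfied; rule 3 satisfied; rule 4 satisfied; rule 5 satisfied.

noun conjunction conjunction noun conjunction noun conjunction conjunction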